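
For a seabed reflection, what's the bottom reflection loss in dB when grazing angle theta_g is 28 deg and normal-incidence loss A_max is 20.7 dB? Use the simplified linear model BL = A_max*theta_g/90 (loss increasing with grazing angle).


6.44 dB


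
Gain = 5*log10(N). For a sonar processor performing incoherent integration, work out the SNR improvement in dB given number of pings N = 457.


Gain = 5*log10(457) = 13.3

13.3 dB


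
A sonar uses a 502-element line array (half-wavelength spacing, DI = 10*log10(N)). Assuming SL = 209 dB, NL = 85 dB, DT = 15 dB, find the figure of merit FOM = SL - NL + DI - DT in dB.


Step 1: DI = 10*log10(502) = 27.01 dB
Step 2: FOM = SL - NL + DI - DT = 209 - 85 + 27.01 - 15 = 136.01

136.01 dB


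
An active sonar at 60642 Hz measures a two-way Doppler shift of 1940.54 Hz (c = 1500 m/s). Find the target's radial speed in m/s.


From fd = 2*f*v/c, v = c*fd/(2*f) = 1500 * 1940.54 / (2*60642) = 24.0

24.0 m/s


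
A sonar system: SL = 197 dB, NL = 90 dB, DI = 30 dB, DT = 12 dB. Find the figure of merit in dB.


125 dB


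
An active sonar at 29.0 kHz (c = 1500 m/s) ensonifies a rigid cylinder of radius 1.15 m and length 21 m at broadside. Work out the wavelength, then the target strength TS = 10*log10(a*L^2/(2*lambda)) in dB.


Step 1: lambda = c/f = 1500/29000 = 0.05172 m
Step 2: TS = 10*log10(a*L^2/(2*lambda)) = 10*log10(1.15*21^2/(2*0.05172)) = 36.9

36.9 dB


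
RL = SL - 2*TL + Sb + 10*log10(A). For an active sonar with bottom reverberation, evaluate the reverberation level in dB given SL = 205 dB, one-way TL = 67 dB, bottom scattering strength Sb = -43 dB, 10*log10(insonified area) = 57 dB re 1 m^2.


RL = SL - 2*TL + Sb + 10*log10(A) = 205 - 2*67 + (-43) + 57 = 85

85 dB


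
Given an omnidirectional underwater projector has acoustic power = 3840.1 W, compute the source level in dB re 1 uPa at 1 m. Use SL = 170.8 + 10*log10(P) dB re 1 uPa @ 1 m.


206.64 dB


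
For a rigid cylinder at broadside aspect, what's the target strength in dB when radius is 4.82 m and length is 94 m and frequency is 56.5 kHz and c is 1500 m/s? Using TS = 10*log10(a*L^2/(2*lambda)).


lambda = 1500/56500 = 0.02655 m
TS = 10*log10(4.82*94^2/(2*0.02655)) = 59.04

59.04 dB


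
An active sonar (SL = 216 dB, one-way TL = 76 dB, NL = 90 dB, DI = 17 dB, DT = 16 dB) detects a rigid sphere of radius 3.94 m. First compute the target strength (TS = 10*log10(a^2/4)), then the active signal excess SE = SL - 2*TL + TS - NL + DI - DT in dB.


Step 1: TS = 10*log10(3.94^2/4) = 5.89 dB
Step 2: SE = SL - 2*TL + TS - NL + DI - DT = 216 - 2*76 + (5.89) - 90 + 17 - 16 = -19.11

-19.11 dB


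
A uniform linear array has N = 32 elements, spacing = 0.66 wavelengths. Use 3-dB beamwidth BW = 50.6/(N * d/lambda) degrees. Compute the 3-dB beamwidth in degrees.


BW = 50.6 / (32 * 0.66) = 50.6 / 21.12 = 2.4

2.4 deg


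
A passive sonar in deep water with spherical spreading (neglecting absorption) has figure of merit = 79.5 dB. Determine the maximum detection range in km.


At max range FOM = TL, so 20*log10(R) = 79.5
R = 10^(79.5/20) = 9440.61 m = 9.44 km

9.44 km


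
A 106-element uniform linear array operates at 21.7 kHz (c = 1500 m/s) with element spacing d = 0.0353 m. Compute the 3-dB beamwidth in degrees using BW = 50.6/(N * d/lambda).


Step 1: lambda = 1500/21700 = 0.06912 m
Step 2: d/lambda = 0.0353/0.06912 = 0.5107
Step 3: BW = 50.6/(N * d/lambda) = 50.6/(106 * 0.5107) = 0.93

0.93 deg


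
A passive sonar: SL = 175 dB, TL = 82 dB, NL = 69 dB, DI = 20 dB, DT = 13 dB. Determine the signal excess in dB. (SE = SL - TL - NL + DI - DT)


SE = SL - TL - NL + DI - DT = 175 - 82 - 69 + 20 - 13 = 31

31 dB


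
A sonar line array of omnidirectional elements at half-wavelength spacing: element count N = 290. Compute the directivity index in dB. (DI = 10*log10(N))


DI = 10*log10(290) = 24.62

24.62 dB


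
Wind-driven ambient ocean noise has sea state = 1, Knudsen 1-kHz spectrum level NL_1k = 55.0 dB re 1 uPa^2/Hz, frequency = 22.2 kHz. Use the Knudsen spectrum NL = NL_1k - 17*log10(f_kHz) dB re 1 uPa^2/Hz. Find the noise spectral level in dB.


NL = NL_1k - 17*log10(f_kHz) = 55.0 - 17*log10(22.2) = 55.0 - (22.89) = 32.11

32.11 dB


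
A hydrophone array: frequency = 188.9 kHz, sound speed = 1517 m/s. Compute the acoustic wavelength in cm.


lambda = c/f = 1517 / 188900 = 0.008 m = 0.8 cm

0.8 cm


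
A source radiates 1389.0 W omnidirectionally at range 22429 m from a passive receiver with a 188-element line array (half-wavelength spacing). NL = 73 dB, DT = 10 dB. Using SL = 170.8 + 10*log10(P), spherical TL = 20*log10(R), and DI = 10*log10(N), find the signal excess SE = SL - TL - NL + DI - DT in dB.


54.95 dB


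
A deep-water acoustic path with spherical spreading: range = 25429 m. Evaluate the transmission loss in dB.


TL = 20*log10(25429) = 88.11

88.11 dB


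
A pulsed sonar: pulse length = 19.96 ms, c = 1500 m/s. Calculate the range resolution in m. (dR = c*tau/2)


dR = c*tau/2 = 1500 * 19.96e-3 / 2 = 14.97

14.97 m


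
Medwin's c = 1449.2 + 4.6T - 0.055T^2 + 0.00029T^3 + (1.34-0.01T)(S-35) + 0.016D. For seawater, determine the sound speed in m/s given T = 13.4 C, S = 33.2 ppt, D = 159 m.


c = 1449.2 + 4.6*13.4 - 0.055*13.4^2 + 0.00029*13.4^3 + (1.34 - 0.01*13.4)*(33.2 - 35) + 0.016*159 = 1502.04

1502.04 m/s


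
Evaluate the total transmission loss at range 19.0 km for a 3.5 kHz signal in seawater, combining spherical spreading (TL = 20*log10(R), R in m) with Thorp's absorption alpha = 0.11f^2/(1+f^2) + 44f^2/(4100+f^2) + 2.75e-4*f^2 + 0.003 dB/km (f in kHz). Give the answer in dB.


90.12 dB


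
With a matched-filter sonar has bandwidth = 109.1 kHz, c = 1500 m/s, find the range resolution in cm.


dR = c/(2*BW) = 1500 / (2 * 109.1e3) = 0.0069 m = 0.69 cm

0.69 cm


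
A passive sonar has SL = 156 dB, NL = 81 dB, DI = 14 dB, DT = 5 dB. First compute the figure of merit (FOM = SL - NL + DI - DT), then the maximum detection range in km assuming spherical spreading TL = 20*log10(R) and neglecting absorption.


Step 1: FOM = SL - NL + DI - DT = 156 - 81 + 14 - 5 = 84 dB
Step 2: at max range FOM = TL = 20*log10(R), so R = 10^(84/20) = 15848.93 m = 15.85 km

15.85 km


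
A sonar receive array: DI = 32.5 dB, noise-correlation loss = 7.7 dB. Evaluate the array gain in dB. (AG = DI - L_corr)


24.8 dB


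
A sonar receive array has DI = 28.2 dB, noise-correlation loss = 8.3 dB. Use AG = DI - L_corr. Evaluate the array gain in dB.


19.9 dB


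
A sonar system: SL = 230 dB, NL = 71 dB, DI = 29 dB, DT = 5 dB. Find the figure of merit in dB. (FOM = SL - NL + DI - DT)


FOM = SL - NL + DI - DT = 230 - 71 + 29 - 5 = 183

183 dB


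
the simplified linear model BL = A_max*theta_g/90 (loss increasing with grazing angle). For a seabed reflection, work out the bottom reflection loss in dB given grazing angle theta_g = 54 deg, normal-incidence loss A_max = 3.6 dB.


BL = A_max * theta_g / 90 = 3.6 * 54 / 90 = 2.16

2.16 dB


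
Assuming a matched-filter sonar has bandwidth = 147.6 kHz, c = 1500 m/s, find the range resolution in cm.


0.51 cm


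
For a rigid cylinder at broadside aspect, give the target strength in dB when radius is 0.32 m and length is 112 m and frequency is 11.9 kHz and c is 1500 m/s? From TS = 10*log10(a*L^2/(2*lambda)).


lambda = 1500/11900 = 0.12605 m
TS = 10*log10(0.32*112^2/(2*0.12605)) = 42.02

42.02 dB


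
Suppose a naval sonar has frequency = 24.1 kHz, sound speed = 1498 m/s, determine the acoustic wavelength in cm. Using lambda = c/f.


lambda = c/f = 1498 / 24100 = 0.0622 m = 6.22 cm

6.22 cm


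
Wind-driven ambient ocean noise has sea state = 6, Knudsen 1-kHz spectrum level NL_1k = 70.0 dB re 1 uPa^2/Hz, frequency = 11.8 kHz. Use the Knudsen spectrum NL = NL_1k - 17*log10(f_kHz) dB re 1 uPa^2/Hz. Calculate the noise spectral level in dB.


NL = NL_1k - 17*log10(f_kHz) = 70.0 - 17*log10(11.8) = 70.0 - (18.22) = 51.78

51.78 dB


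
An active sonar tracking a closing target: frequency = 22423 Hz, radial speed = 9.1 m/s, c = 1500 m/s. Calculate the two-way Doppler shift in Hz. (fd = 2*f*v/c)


fd = 2*f*v/c = 2 * 22423 * 9.1 / 1500 = 272.07

272.07 Hz


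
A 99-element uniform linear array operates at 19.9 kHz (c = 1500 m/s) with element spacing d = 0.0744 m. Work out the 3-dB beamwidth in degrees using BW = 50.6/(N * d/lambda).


0.52 deg


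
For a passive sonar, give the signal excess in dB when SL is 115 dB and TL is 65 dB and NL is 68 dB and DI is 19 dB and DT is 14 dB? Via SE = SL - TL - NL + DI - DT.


SE = SL - TL - NL + DI - DT = 115 - 65 - 68 + 19 - 14 = -13

-13 dB


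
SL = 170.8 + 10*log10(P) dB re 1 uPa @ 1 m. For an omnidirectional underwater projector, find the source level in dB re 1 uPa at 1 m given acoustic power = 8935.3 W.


210.31 dB


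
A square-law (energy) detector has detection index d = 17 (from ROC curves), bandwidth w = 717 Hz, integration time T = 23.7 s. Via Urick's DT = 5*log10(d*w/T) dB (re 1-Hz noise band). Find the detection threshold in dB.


DT = 5*log10(d*w/T) = 5*log10(17 * 717 / 23.7) = 5*log10(514.3) = 13.56

13.56 dB


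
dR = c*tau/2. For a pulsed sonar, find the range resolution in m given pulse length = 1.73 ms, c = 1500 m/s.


1.2975 m


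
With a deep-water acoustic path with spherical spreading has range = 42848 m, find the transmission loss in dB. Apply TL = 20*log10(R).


92.64 dB


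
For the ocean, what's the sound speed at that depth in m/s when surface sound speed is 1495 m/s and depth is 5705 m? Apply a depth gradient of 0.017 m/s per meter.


1591.985 m/s


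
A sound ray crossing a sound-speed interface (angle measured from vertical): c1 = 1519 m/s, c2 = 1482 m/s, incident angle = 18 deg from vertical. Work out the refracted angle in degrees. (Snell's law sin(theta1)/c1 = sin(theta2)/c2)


sin(theta2) = (c2/c1)*sin(theta1) = (1482/1519)*sin(18 deg) = 0.30149
theta2 = arcsin(0.30149) = 17.55

17.55 deg


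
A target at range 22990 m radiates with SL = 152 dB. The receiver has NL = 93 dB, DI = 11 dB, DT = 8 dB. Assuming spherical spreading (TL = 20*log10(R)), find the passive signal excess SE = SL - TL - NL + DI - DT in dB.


Step 1: TL = 20*log10(22990) = 87.23 dB
Step 2: SE = 152 - 87.23 - 93 + 11 - 8 = -25.23

-25.23 dB


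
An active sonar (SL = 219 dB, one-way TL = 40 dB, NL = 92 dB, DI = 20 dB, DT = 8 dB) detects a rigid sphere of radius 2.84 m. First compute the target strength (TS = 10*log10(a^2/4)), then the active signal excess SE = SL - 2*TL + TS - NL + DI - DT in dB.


Step 1: TS = 10*log10(2.84^2/4) = 3.05 dB
Step 2: SE = SL - 2*TL + TS - NL + DI - DT = 219 - 2*40 + (3.05) - 92 + 20 - 8 = 62.05

62.05 dB


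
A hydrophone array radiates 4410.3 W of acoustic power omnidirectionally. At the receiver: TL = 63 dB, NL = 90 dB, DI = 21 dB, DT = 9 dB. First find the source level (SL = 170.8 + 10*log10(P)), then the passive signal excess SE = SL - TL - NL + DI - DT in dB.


Step 1: SL = 170.8 + 10*log10(4410.3) = 207.24 dB
Step 2: SE = SL - TL - NL + DI - DT = 207.24 - 63 - 90 + 21 - 9 = 66.24

66.24 dB


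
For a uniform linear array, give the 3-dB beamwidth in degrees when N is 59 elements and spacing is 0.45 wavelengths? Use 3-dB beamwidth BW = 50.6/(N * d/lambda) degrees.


BW = 50.6 / (59 * 0.45) = 50.6 / 26.55 = 1.91

1.91 deg


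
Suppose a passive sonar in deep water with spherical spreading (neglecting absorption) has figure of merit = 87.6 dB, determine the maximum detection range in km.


At max range FOM = TL, so 20*log10(R) = 87.6
R = 10^(87.6/20) = 23988.33 m = 23.99 km

23.99 km


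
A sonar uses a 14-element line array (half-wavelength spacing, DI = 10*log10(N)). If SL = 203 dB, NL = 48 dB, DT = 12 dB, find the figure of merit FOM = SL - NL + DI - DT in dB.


154.46 dB


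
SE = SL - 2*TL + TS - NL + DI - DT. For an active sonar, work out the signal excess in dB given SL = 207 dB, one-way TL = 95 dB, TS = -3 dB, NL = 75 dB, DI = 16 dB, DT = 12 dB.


-57 dB


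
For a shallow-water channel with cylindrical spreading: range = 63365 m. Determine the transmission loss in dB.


TL = 10*log10(63365) = 48.02

48.02 dB


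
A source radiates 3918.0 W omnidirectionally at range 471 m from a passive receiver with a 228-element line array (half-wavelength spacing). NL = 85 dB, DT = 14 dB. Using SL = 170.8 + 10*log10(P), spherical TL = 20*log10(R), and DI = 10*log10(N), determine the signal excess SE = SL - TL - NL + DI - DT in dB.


Step 1: SL = 170.8 + 10*log10(3918.0) = 206.73 dB
Step 2: TL = 20*log10(471) = 53.46 dB
Step 3: DI = 10*log10(228) = 23.58 dB
Step 4: SE = SL - TL - NL + DI - DT = 206.73 - 53.46 - 85 + 23.58 - 14 = 77.85

77.85 dB


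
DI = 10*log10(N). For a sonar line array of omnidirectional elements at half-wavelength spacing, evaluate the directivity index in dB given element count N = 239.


23.78 dB


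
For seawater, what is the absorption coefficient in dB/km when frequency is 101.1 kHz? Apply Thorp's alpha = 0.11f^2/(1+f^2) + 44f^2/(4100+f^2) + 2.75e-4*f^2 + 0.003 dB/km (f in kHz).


34.327 dB/km


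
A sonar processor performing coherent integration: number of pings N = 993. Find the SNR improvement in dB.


Gain = 10*log10(993) = 29.97

29.97 dB


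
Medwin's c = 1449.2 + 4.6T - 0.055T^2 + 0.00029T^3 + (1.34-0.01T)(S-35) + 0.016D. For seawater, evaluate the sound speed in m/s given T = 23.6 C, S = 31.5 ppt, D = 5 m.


c = 1449.2 + 4.6*23.6 - 0.055*23.6^2 + 0.00029*23.6^3 + (1.34 - 0.01*23.6)*(31.5 - 35) + 0.016*5 = 1527.16

1527.16 m/s


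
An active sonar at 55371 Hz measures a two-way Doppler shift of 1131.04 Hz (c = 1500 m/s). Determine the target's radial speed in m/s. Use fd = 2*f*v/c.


15.32 m/s


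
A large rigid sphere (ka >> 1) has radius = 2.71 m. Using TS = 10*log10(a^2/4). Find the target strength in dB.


2.64 dB


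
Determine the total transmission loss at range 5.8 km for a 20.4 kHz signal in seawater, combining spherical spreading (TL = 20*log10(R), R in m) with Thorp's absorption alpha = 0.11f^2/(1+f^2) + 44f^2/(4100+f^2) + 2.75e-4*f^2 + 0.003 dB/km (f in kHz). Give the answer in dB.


Step 1 (Thorp): alpha = 0.11*416.16/(1+416.16) + 44*416.16/(4100+416.16) + 2.75e-4*416.16 + 0.003 = 4.2817 dB/km
Step 2: TL_spread = 20*log10(5800) = 75.27 dB
Step 3: TL_abs = alpha*R = 4.2817 * 5.8 = 24.83 dB
Step 4: TL_total = 75.27 + 24.83 = 100.1

100.1 dB


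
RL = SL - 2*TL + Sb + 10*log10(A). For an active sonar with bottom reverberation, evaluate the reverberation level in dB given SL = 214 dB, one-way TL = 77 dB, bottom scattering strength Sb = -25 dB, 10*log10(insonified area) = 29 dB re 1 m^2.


RL = SL - 2*TL + Sb + 10*log10(A) = 214 - 2*77 + (-25) + 29 = 64

64 dB


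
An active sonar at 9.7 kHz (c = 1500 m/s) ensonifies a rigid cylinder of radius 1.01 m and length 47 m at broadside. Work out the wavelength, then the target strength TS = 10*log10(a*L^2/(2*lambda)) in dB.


Step 1: lambda = c/f = 1500/9700 = 0.15464 m
Step 2: TS = 10*log10(a*L^2/(2*lambda)) = 10*log10(1.01*47^2/(2*0.15464)) = 38.58

38.58 dB


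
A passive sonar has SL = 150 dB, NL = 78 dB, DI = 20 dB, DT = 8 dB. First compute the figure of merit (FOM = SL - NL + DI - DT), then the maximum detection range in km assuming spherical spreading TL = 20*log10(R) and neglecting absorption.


Step 1: FOM = SL - NL + DI - DT = 150 - 78 + 20 - 8 = 84 dB
Step 2: at max range FOM = TL = 20*log10(R), so R = 10^(84/20) = 15848.93 m = 15.85 km

15.85 km


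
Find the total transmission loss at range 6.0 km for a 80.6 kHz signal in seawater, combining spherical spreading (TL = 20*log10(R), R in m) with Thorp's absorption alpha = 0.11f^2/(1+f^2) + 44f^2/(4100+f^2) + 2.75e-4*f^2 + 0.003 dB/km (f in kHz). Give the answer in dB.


Step 1 (Thorp): alpha = 0.11*6496.36/(1+6496.36) + 44*6496.36/(4100+6496.36) + 2.75e-4*6496.36 + 0.003 = 28.8748 dB/km
Step 2: TL_spread = 20*log10(6000) = 75.56 dB
Step 3: TL_abs = alpha*R = 28.8748 * 6.0 = 173.25 dB
Step 4: TL_total = 75.56 + 173.25 = 248.81

248.81 dB


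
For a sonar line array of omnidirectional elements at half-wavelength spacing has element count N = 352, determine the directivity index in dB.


DI = 10*log10(352) = 25.47

25.47 dB


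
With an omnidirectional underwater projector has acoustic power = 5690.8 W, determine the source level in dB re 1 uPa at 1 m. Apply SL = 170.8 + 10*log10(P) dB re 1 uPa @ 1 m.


SL = 170.8 + 10*log10(5690.8) = 170.8 + 37.55 = 208.35

208.35 dB


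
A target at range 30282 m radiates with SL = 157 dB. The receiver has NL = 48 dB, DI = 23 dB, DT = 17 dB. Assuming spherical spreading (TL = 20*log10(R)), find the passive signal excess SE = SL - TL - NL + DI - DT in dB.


Step 1: TL = 20*log10(30282) = 89.62 dB
Step 2: SE = 157 - 89.62 - 48 + 23 - 17 = 25.38

25.38 dB


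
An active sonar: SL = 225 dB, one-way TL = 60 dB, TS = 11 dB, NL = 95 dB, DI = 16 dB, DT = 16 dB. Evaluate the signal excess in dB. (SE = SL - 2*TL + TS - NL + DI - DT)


SE = SL - 2*TL + TS - NL + DI - DT = 225 - 2*60 + (11) - 95 + 16 - 16 = 21

21 dB


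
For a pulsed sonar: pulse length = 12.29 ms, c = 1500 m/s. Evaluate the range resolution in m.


9.2175 m


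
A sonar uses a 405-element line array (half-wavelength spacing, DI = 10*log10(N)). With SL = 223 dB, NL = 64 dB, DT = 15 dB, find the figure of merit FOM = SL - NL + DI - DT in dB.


170.07 dB


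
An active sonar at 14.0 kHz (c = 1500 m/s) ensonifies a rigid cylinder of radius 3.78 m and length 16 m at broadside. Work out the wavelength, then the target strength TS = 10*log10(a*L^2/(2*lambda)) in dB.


Step 1: lambda = c/f = 1500/14000 = 0.10714 m
Step 2: TS = 10*log10(a*L^2/(2*lambda)) = 10*log10(3.78*16^2/(2*0.10714)) = 36.55

36.55 dB


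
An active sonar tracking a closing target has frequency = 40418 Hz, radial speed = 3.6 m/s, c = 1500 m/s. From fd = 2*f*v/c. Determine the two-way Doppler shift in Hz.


fd = 2*f*v/c = 2 * 40418 * 3.6 / 1500 = 194.01

194.01 Hz


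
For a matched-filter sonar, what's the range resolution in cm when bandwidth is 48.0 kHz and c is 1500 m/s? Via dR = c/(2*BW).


dR = c/(2*BW) = 1500 / (2 * 48.0e3) = 0.0156 m = 1.56 cm

1.56 cm


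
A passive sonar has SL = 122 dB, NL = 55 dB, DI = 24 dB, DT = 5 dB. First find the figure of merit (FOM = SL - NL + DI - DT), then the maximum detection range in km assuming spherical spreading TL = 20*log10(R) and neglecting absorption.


Step 1: FOM = SL - NL + DI - DT = 122 - 55 + 24 - 5 = 86 dB
Step 2: at max range FOM = TL = 20*log10(R), so R = 10^(86/20) = 19952.62 m = 19.95 km

19.95 km


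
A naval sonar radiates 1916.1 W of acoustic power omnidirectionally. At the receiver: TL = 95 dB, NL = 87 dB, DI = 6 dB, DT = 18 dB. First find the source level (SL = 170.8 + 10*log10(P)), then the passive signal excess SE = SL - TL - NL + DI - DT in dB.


Step 1: SL = 170.8 + 10*log10(1916.1) = 203.62 dB
Step 2: SE = SL - TL - NL + DI - DT = 203.62 - 95 - 87 + 6 - 18 = 9.62

9.62 dB


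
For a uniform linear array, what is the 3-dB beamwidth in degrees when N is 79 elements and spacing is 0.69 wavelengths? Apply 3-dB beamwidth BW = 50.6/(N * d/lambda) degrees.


BW = 50.6 / (79 * 0.69) = 50.6 / 54.51 = 0.93

0.93 deg


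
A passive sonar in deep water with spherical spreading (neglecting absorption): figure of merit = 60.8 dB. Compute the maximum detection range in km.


1.1 km


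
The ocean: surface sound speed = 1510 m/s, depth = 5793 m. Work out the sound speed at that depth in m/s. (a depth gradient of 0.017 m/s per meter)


c = 1510 + 0.017 * 5793 = 1608.481

1608.481 m/s


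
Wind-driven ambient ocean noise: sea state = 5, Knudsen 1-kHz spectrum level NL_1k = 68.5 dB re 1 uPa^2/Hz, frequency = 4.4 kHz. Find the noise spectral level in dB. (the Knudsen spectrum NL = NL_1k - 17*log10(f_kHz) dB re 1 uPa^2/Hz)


NL = NL_1k - 17*log10(f_kHz) = 68.5 - 17*log10(4.4) = 68.5 - (10.94) = 57.56

57.56 dB


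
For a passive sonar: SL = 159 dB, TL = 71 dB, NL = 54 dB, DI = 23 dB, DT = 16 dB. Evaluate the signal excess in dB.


SE = SL - TL - NL + DI - DT = 159 - 71 - 54 + 23 - 16 = 41

41 dB


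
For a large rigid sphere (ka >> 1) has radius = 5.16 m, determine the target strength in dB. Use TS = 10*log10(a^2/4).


8.23 dB


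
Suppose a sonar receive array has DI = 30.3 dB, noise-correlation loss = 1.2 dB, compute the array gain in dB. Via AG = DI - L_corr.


AG = DI - L_corr = 30.3 - 1.2 = 29.1

29.1 dB


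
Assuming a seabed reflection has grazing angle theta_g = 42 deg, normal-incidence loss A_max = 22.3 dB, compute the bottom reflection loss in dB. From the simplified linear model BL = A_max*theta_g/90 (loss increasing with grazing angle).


10.41 dB


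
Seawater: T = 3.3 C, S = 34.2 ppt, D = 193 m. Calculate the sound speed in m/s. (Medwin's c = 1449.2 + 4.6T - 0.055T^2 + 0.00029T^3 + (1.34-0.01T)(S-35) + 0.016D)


c = 1449.2 + 4.6*3.3 - 0.055*3.3^2 + 0.00029*3.3^3 + (1.34 - 0.01*3.3)*(34.2 - 35) + 0.016*193 = 1465.83

1465.83 m/s


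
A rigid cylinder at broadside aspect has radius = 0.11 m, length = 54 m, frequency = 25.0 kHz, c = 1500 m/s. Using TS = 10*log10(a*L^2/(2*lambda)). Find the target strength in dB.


lambda = 1500/25000 = 0.06 m
TS = 10*log10(0.11*54^2/(2*0.06)) = 34.27

34.27 dB


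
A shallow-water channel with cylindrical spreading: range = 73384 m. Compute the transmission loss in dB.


48.66 dB


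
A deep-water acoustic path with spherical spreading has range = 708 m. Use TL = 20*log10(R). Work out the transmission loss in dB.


TL = 20*log10(708) = 57.0

57.0 dB


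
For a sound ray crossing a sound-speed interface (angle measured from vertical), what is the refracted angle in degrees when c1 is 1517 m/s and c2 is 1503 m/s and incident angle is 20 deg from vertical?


sin(theta2) = (c2/c1)*sin(theta1) = (1503/1517)*sin(20 deg) = 0.33886
theta2 = arcsin(0.33886) = 19.81

19.81 deg


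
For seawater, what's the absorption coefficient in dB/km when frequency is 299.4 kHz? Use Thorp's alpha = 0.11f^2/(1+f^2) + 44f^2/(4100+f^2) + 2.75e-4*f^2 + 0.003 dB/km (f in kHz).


f^2 = 89640.36
alpha = 0.11*89640.36/(1+89640.36) + 44*89640.36/(4100+89640.36) + 2.75e-4*89640.36 + 0.003 = 66.84

66.84 dB/km


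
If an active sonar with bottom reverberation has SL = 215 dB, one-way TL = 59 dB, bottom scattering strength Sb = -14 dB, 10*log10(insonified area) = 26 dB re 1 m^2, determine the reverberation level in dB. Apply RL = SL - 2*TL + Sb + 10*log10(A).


109 dB


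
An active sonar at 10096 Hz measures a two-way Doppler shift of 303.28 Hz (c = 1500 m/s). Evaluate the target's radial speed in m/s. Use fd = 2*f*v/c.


From fd = 2*f*v/c, v = c*fd/(2*f) = 1500 * 303.28 / (2*10096) = 22.53

22.53 m/s


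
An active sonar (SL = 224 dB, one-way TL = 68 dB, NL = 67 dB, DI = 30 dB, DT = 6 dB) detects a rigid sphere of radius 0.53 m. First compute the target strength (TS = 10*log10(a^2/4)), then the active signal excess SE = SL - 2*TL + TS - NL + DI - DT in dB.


Step 1: TS = 10*log10(0.53^2/4) = -11.54 dB
Step 2: SE = SL - 2*TL + TS - NL + DI - DT = 224 - 2*68 + (-11.54) - 67 + 30 - 6 = 33.46

33.46 dB


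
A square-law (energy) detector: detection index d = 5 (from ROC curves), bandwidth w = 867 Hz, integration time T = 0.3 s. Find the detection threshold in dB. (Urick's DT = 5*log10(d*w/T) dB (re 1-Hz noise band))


DT = 5*log10(d*w/T) = 5*log10(5 * 867 / 0.3) = 5*log10(14450.0) = 20.8

20.8 dB


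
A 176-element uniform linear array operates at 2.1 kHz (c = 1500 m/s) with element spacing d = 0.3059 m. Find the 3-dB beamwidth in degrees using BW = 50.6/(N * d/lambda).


Step 1: lambda = 1500/2100 = 0.71429 m
Step 2: d/lambda = 0.3059/0.71429 = 0.4283
Step 3: BW = 50.6/(N * d/lambda) = 50.6/(176 * 0.4283) = 0.67

0.67 deg


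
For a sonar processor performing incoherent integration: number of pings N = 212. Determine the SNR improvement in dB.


Gain = 5*log10(212) = 11.63

11.63 dB


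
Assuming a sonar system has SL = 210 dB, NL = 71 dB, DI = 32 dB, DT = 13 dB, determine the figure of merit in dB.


FOM = SL - NL + DI - DT = 210 - 71 + 32 - 13 = 158

158 dB


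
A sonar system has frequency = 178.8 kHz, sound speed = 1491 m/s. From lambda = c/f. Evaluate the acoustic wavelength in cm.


lambda = c/f = 1491 / 178800 = 0.0083 m = 0.83 cm

0.83 cm


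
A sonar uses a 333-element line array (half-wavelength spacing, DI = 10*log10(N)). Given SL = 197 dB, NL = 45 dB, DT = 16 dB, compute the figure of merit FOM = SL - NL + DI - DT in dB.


Step 1: DI = 10*log10(333) = 25.22 dB
Step 2: FOM = SL - NL + DI - DT = 197 - 45 + 25.22 - 16 = 161.22

161.22 dB


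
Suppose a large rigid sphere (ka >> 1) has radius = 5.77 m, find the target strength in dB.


9.2 dB


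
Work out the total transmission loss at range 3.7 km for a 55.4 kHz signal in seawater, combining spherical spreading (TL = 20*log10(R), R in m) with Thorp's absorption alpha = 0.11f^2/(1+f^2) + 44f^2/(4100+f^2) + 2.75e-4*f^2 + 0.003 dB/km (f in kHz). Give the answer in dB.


Step 1 (Thorp): alpha = 0.11*3069.16/(1+3069.16) + 44*3069.16/(4100+3069.16) + 2.75e-4*3069.16 + 0.003 = 19.7936 dB/km
Step 2: TL_spread = 20*log10(3700) = 71.36 dB
Step 3: TL_abs = alpha*R = 19.7936 * 3.7 = 73.24 dB
Step 4: TL_total = 71.36 + 73.24 = 144.6

144.6 dB


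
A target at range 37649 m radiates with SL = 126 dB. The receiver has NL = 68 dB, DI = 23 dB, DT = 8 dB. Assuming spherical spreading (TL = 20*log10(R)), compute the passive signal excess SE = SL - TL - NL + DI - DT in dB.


Step 1: TL = 20*log10(37649) = 91.52 dB
Step 2: SE = 126 - 91.52 - 68 + 23 - 8 = -18.52

-18.52 dB


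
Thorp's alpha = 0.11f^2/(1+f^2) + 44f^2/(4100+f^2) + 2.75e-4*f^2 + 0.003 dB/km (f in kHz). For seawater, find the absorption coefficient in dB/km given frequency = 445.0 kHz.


f^2 = 198025.0
alpha = 0.11*198025.0/(1+198025.0) + 44*198025.0/(4100+198025.0) + 2.75e-4*198025.0 + 0.003 = 97.677

97.677 dB/km


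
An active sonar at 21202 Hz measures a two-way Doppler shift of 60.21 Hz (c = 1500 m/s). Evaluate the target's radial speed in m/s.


From fd = 2*f*v/c, v = c*fd/(2*f) = 1500 * 60.21 / (2*21202) = 2.13

2.13 m/s


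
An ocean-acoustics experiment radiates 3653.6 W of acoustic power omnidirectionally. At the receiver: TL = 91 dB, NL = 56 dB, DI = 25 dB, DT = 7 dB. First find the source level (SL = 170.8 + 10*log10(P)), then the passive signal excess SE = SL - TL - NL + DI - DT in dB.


Step 1: SL = 170.8 + 10*log10(3653.6) = 206.43 dB
Step 2: SE = SL - TL - NL + DI - DT = 206.43 - 91 - 56 + 25 - 7 = 77.43

77.43 dB


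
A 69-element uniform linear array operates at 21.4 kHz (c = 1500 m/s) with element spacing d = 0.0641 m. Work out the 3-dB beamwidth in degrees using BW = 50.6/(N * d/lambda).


Step 1: lambda = 1500/21400 = 0.07009 m
Step 2: d/lambda = 0.0641/0.07009 = 0.9145
Step 3: BW = 50.6/(N * d/lambda) = 50.6/(69 * 0.9145) = 0.8

0.8 deg


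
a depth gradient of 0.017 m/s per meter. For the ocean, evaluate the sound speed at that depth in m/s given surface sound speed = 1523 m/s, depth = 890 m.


c = 1523 + 0.017 * 890 = 1538.13

1538.13 m/s


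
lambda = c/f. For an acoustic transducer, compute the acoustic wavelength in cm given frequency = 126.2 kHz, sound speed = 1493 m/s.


1.18 cm


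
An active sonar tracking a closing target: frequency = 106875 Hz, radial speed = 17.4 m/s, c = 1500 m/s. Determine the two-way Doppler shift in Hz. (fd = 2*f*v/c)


fd = 2*f*v/c = 2 * 106875 * 17.4 / 1500 = 2479.5

2479.5 Hz


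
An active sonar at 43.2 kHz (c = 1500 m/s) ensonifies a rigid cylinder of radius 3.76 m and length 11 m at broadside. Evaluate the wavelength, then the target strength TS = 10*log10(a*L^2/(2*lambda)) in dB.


Step 1: lambda = c/f = 1500/43200 = 0.03472 m
Step 2: TS = 10*log10(a*L^2/(2*lambda)) = 10*log10(3.76*11^2/(2*0.03472)) = 38.16

38.16 dB


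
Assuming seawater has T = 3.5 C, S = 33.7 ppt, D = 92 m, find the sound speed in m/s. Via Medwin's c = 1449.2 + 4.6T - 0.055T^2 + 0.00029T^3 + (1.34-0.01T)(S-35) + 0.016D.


c = 1449.2 + 4.6*3.5 - 0.055*3.5^2 + 0.00029*3.5^3 + (1.34 - 0.01*3.5)*(33.7 - 35) + 0.016*92 = 1464.41

1464.41 m/s


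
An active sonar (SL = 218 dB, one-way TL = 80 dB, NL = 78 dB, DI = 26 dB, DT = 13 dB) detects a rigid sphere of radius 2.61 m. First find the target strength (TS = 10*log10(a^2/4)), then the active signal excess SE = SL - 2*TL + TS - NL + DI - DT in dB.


Step 1: TS = 10*log10(2.61^2/4) = 2.31 dB
Step 2: SE = SL - 2*TL + TS - NL + DI - DT = 218 - 2*80 + (2.31) - 78 + 26 - 13 = -4.69

-4.69 dB


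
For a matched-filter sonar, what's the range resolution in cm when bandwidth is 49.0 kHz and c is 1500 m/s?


1.53 cm


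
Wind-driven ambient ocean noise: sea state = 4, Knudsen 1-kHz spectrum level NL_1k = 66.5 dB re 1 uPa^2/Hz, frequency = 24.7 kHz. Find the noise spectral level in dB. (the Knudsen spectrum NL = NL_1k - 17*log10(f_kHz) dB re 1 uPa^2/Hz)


NL = NL_1k - 17*log10(f_kHz) = 66.5 - 17*log10(24.7) = 66.5 - (23.68) = 42.82

42.82 dB


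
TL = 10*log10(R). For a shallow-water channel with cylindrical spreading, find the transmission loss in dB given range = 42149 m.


46.25 dB


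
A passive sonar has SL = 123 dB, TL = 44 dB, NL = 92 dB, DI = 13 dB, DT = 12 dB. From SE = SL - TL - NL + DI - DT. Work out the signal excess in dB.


-12 dB


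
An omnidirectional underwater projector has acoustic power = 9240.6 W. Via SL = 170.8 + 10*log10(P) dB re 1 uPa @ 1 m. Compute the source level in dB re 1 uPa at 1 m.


SL = 170.8 + 10*log10(9240.6) = 170.8 + 39.66 = 210.46

210.46 dB


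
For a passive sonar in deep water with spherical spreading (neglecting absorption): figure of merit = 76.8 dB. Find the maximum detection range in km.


At max range FOM = TL, so 20*log10(R) = 76.8
R = 10^(76.8/20) = 6918.31 m = 6.92 km

6.92 km


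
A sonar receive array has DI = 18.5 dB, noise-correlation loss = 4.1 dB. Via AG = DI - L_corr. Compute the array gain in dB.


AG = DI - L_corr = 18.5 - 4.1 = 14.4

14.4 dB


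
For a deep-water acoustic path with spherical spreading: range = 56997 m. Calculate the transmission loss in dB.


TL = 20*log10(56997) = 95.12

95.12 dB


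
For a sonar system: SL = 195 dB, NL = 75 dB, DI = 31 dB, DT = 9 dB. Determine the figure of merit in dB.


FOM = SL - NL + DI - DT = 195 - 75 + 31 - 9 = 142

142 dB


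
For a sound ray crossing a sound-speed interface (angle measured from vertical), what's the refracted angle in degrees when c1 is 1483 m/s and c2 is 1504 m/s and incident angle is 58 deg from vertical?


59.32 deg


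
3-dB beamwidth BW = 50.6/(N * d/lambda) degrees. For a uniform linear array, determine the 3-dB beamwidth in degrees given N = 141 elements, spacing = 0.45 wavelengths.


0.8 deg


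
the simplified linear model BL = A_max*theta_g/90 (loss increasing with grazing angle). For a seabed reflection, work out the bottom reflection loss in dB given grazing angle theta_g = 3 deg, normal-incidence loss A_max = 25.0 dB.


BL = A_max * theta_g / 90 = 25.0 * 3 / 90 = 0.83

0.83 dB


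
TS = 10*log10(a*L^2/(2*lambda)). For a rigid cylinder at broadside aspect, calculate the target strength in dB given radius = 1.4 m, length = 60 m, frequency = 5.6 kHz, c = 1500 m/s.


39.73 dB


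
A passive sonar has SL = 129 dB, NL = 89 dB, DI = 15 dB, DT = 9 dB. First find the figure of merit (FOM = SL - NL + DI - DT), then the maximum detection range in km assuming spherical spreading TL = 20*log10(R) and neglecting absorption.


Step 1: FOM = SL - NL + DI - DT = 129 - 89 + 15 - 9 = 46 dB
Step 2: at max range FOM = TL = 20*log10(R), so R = 10^(46/20) = 199.53 m = 0.2 km

0.2 km


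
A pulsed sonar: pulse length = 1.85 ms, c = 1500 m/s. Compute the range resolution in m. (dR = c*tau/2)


dR = c*tau/2 = 1500 * 1.85e-3 / 2 = 1.3875

1.3875 m


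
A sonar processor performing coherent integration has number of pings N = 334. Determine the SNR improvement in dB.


25.24 dB


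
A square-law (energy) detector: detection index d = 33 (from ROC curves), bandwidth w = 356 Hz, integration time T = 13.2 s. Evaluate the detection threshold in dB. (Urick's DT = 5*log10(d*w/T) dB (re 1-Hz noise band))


14.75 dB


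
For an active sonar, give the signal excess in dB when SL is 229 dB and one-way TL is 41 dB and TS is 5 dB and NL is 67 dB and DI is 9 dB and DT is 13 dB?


SE = SL - 2*TL + TS - NL + DI - DT = 229 - 2*41 + (5) - 67 + 9 - 13 = 81

81 dB


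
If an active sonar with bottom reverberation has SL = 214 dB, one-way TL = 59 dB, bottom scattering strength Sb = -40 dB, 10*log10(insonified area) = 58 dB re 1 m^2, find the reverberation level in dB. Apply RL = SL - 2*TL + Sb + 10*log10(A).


114 dB


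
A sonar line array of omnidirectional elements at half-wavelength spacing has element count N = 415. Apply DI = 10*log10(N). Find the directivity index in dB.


DI = 10*log10(415) = 26.18

26.18 dB


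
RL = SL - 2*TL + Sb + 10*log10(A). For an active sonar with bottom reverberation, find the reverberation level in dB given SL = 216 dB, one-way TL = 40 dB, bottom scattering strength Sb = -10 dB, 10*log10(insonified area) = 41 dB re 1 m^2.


RL = SL - 2*TL + Sb + 10*log10(A) = 216 - 2*40 + (-10) + 41 = 167

167 dB


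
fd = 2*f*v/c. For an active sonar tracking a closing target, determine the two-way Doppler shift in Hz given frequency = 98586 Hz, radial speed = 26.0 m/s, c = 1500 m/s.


fd = 2*f*v/c = 2 * 98586 * 26.0 / 1500 = 3417.65

3417.65 Hz


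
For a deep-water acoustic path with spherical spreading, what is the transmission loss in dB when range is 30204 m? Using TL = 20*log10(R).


TL = 20*log10(30204) = 89.6

89.6 dB


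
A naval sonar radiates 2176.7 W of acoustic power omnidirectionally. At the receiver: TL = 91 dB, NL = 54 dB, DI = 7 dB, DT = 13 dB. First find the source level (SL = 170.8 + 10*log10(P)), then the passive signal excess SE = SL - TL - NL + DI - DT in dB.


Step 1: SL = 170.8 + 10*log10(2176.7) = 204.18 dB
Step 2: SE = SL - TL - NL + DI - DT = 204.18 - 91 - 54 + 7 - 13 = 53.18

53.18 dB


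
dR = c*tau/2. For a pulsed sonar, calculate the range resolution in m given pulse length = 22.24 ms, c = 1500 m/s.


dR = c*tau/2 = 1500 * 22.24e-3 / 2 = 16.68

16.68 m


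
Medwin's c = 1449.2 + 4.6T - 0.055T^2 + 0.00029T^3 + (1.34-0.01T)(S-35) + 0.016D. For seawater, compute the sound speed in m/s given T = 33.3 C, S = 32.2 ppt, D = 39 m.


1549.9 m/s


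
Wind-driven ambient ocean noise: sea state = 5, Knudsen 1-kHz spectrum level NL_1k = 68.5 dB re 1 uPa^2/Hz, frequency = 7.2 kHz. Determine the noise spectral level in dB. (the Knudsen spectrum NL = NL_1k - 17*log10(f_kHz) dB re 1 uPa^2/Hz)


NL = NL_1k - 17*log10(f_kHz) = 68.5 - 17*log10(7.2) = 68.5 - (14.57) = 53.93

53.93 dB


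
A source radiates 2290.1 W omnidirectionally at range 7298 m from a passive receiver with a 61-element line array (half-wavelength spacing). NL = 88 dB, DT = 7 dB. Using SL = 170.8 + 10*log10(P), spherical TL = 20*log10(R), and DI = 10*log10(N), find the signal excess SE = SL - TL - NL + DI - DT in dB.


49.99 dB


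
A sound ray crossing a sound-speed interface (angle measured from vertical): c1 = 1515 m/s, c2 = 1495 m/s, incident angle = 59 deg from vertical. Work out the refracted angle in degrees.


sin(theta2) = (c2/c1)*sin(theta1) = (1495/1515)*sin(59 deg) = 0.84585
theta2 = arcsin(0.84585) = 57.76

57.76 deg


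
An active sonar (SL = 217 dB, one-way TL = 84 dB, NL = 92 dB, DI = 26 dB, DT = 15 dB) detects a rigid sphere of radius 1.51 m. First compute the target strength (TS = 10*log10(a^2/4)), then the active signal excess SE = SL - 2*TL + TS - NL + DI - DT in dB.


Step 1: TS = 10*log10(1.51^2/4) = -2.44 dB
Step 2: SE = SL - 2*TL + TS - NL + DI - DT = 217 - 2*84 + (-2.44) - 92 + 26 - 15 = -34.44

-34.44 dB


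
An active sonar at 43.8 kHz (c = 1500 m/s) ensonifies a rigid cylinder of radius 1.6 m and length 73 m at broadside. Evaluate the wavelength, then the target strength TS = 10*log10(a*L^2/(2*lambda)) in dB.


Step 1: lambda = c/f = 1500/43800 = 0.03425 m
Step 2: TS = 10*log10(a*L^2/(2*lambda)) = 10*log10(1.6*73^2/(2*0.03425)) = 50.95

50.95 dB


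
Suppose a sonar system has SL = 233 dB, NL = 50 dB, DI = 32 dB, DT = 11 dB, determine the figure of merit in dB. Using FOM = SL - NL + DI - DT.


204 dB


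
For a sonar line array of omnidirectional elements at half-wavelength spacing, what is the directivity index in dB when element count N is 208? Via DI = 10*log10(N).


DI = 10*log10(208) = 23.18

23.18 dB


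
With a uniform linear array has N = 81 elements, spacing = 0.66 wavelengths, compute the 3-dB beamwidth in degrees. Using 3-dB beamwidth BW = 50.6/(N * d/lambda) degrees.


0.95 deg


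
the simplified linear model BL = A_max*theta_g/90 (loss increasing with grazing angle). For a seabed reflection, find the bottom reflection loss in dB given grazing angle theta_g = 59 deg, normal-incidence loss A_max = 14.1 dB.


BL = A_max * theta_g / 90 = 14.1 * 59 / 90 = 9.24

9.24 dB


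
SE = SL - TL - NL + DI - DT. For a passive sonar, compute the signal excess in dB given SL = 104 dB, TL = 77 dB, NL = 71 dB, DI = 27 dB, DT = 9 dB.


-26 dB


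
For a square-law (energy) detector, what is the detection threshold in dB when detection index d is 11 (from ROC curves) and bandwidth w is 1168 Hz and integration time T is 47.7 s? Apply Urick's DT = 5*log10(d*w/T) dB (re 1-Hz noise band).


DT = 5*log10(d*w/T) = 5*log10(11 * 1168 / 47.7) = 5*log10(269.35) = 12.15

12.15 dB


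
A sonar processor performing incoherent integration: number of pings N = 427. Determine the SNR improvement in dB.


13.15 dB


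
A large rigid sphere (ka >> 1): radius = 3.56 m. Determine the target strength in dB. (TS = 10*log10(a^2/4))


TS = 10*log10(3.56^2 / 4) = 10*log10(3.1684) = 5.01

5.01 dB


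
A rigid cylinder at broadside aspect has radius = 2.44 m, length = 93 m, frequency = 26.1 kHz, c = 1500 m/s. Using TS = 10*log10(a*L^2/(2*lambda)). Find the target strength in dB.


lambda = 1500/26100 = 0.05747 m
TS = 10*log10(2.44*93^2/(2*0.05747)) = 52.64

52.64 dB


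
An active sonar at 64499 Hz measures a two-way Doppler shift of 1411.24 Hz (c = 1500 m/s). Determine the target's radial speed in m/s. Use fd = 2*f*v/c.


From fd = 2*f*v/c, v = c*fd/(2*f) = 1500 * 1411.24 / (2*64499) = 16.41

16.41 m/s


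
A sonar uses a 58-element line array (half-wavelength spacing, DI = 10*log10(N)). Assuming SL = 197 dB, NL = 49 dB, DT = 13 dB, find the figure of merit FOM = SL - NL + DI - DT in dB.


152.63 dB


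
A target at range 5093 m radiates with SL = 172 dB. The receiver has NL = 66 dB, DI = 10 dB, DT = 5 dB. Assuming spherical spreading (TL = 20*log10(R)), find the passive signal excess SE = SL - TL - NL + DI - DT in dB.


Step 1: TL = 20*log10(5093) = 74.14 dB
Step 2: SE = 172 - 74.14 - 66 + 10 - 5 = 36.86

36.86 dB


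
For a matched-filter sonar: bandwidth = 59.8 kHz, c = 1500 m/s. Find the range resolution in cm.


dR = c/(2*BW) = 1500 / (2 * 59.8e3) = 0.0125 m = 1.25 cm

1.25 cm


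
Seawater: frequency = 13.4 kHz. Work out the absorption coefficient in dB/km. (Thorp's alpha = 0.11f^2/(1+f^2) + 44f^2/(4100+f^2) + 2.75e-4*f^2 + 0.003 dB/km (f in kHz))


f^2 = 179.56
alpha = 0.11*179.56/(1+179.56) + 44*179.56/(4100+179.56) + 2.75e-4*179.56 + 0.003 = 2.008

2.008 dB/km


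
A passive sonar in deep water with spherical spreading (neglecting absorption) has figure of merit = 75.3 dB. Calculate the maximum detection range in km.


5.82 km
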